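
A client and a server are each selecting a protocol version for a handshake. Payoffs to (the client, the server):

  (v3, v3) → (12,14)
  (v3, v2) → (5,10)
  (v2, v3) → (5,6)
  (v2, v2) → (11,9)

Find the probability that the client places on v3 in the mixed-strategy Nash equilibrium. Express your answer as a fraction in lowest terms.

3/7

The client's mix p on v3 must make the server indifferent between v3 and v2.
The server's payoff from v3: 14p + 6(1−p). From v2: 10p + 9(1−p).
Set equal: 4p = 3(1−p) → p = 3/7.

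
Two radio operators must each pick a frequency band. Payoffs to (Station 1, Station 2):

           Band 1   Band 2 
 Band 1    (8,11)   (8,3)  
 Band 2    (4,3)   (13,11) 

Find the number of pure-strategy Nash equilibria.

Both Band 1: Station 1 gets 8 (best alternative 4); Station 2 gets 11 (best alternative 3). Neither deviates — NE.
Both Band 2: Station 1 gets 13 (best alternative 8); Station 2 gets 11 (best alternative 3). Neither deviates — NE.
(Band 2, Band 1) is not a NE: Station 1 would switch to Band 1 (8 > 4).
No other cell survives both best-response checks, so there are 2 pure NE.

2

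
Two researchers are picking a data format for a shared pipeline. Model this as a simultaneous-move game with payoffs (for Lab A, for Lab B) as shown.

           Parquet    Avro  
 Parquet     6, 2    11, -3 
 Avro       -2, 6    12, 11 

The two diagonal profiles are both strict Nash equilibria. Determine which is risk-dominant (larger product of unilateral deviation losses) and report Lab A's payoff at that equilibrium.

6

At both Parquet: Lab A loses 6 − (-2) = 8 by deviating; Lab B loses 2 − (-3) = 5. Product = 8·5 = 40.
At both Avro: Lab A loses 12 − 11 = 1 by deviating; Lab B loses 11 − 6 = 5. Product = 1·5 = 5.
40 > 5, so both Parquet is risk-dominant. Lab A's payoff there is 6.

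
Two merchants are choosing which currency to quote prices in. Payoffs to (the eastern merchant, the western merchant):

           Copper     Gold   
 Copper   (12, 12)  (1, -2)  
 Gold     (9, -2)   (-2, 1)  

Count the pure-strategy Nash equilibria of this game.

1

Both Copper: the eastern merchant gets 12 (best alternative 9); the western merchant gets 12 (best alternative -2). Neither deviates — NE.
Both Gold is not a NE: the eastern merchant would switch to Copper (1 > -2).
No other cell survives both best-response checks, so there is 1 pure NE.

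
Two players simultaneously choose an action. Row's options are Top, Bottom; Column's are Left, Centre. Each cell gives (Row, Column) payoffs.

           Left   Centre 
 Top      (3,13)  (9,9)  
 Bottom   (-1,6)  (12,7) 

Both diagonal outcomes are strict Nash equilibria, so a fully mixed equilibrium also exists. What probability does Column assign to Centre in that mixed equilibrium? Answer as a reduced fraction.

4/7

Column's mix q on Left must make Row indifferent between Top and Bottom.
Row's payoff from Top: 3q + 9(1−q). From Bottom: (-1)q + 12(1−q).
Set equal: 4q = 3(1−q) → q = 3/7.
Probability on Centre is 1 − 3/7 = 4/7.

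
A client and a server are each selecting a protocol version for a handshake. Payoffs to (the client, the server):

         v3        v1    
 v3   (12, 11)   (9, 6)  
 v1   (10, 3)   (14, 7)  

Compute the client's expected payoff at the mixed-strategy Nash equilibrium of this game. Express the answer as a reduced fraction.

The server mixes with probability q on v3, chosen so the client is indifferent: 12q + 9(1−q) = 10q + 14(1−q) gives q = 5/7.
The client's expected payoff (from either row, since indifferent) is 12·5/7 + 9·2/7 = 78/7.

78/7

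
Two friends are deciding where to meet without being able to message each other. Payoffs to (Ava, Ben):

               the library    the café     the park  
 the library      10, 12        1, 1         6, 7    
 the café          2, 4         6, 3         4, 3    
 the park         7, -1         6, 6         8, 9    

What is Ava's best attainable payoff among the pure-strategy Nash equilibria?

10

Both the library is a pure NE (Ava: 10 ≥ 7; Ben: 12 ≥ 7). Ava gets 10.
Both the park is a pure NE (Ava: 8 ≥ 6; Ben: 9 ≥ 6). Ava gets 8.
Every other cell has a profitable deviation for at least one player. Highest of {10, 8} is 10.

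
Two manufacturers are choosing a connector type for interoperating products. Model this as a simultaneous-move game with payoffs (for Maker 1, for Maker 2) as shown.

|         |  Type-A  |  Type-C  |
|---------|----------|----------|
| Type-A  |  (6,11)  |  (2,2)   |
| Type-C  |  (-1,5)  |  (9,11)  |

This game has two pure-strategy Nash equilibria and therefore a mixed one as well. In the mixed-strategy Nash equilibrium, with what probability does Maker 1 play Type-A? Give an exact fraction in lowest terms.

2/5

Maker 1's mix p on Type-A must make Maker 2 indifferent between Type-A and Type-C.
Maker 2's payoff from Type-A: 11p + 5(1−p). From Type-C: 2p + 11(1−p).
Set equal: 9p = 6(1−p) → p = 6/15 = 2/5.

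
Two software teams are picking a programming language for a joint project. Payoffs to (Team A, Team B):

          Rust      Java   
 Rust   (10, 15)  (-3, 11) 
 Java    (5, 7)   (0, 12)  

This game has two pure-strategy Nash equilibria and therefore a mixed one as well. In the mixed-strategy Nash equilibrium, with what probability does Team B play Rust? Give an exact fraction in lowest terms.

3/8

Team B's mix q on Rust must make Team A indifferent between Rust and Java.
Team A's payoff from Rust: 10q + (-3)(1−q). From Java: 5q + 0(1−q).
Set equal: 5q = 3(1−q) → q = 3/8.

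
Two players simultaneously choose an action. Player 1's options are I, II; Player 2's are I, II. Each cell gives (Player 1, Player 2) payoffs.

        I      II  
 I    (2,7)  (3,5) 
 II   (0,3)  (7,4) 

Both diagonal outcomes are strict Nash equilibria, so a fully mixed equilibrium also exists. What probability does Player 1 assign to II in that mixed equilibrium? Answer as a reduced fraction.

2/3

Player 1's mix p on I must make Player 2 indifferent between I and II.
Player 2's payoff from I: 7p + 3(1−p). From II: 5p + 4(1−p).
Set equal: 2p = 1(1−p) → p = 1/3.
Probability on II is 1 − 1/3 = 2/3.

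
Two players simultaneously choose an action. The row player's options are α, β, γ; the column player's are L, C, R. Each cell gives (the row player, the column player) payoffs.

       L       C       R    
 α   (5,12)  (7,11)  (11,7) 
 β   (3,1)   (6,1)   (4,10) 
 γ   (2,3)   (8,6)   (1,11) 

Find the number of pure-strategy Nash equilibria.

1

(α, L): the row player gets 5 (best alternative 3); the column player gets 12 (best alternative 11). Neither deviates — NE.
(γ, R) is not a NE: the row player would switch to α (11 > 1).
No other cell survives both best-response checks, so there is 1 pure NE.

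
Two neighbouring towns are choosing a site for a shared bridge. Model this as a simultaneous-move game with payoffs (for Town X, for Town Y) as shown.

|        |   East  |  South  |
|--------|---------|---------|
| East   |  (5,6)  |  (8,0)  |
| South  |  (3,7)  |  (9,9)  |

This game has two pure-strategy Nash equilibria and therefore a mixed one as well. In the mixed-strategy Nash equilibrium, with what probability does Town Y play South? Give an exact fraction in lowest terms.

Town Y's mix q on East must make Town X indifferent between East and South.
Town X's payoff from East: 5q + 8(1−q). From South: 3q + 9(1−q).
Set equal: 2q = 1(1−q) → q = 1/3.
Probability on South is 1 − 1/3 = 2/3.

2/3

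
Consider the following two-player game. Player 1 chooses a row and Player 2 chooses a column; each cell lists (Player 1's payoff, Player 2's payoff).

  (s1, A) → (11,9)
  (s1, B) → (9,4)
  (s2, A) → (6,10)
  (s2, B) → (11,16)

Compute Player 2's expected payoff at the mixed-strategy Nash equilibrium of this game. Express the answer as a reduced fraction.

Player 1 mixes with probability p on s1, chosen so Player 2 is indifferent: 9p + 10(1−p) = 4p + 16(1−p) gives p = 6/11.
Player 2's expected payoff is 9·6/11 + 10·5/11 = 104/11.

104/11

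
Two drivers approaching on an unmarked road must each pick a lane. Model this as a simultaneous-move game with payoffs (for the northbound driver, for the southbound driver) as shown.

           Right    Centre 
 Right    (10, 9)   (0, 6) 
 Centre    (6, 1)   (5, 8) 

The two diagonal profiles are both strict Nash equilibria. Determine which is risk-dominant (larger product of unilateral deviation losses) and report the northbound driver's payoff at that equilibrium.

At both Right: the northbound driver loses 10 − 6 = 4 by deviating; the southbound driver loses 9 − 6 = 3. Product = 4·3 = 12.
At both Centre: the northbound driver loses 5 − 0 = 5 by deviating; the southbound driver loses 8 − 1 = 7. Product = 5·7 = 35.
35 > 12, so both Centre is risk-dominant. The northbound driver's payoff there is 5.

5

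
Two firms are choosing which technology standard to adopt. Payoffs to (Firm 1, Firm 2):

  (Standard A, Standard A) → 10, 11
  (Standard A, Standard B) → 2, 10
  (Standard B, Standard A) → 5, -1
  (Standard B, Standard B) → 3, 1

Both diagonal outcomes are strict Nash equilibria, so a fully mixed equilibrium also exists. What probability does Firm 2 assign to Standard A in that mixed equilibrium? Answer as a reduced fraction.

Firm 2's mix q on Standard A must make Firm 1 indifferent between Standard A and Standard B.
Firm 1's payoff from Standard A: 10q + 2(1−q). From Standard B: 5q + 3(1−q).
Set equal: 5q = 1(1−q) → q = 1/6.

1/6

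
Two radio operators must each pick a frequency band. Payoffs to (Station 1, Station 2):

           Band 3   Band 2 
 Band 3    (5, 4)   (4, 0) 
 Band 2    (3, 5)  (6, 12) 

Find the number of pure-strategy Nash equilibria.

Both Band 3: Station 1 gets 5 (best alternative 3); Station 2 gets 4 (best alternative 0). Neither deviates — NE.
Both Band 2: Station 1 gets 6 (best alternative 4); Station 2 gets 12 (best alternative 5). Neither deviates — NE.
(Band 3, Band 2) is not a NE: Station 1 would switch to Band 2 (6 > 4).
No other cell survives both best-response checks, so there are 2 pure NE.

2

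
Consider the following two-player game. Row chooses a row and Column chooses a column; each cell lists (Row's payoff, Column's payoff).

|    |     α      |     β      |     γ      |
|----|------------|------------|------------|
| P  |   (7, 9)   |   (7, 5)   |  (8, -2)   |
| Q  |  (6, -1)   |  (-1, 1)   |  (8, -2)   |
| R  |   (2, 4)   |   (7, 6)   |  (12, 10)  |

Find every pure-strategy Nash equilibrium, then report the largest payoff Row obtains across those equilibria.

(P, α) is a pure NE (Row: 7 ≥ 6; Column: 9 ≥ 5). Row gets 7.
(R, γ) is a pure NE (Row: 12 ≥ 8; Column: 10 ≥ 6). Row gets 12.
Every other cell has a profitable deviation for at least one player. Highest of {7, 12} is 12.

12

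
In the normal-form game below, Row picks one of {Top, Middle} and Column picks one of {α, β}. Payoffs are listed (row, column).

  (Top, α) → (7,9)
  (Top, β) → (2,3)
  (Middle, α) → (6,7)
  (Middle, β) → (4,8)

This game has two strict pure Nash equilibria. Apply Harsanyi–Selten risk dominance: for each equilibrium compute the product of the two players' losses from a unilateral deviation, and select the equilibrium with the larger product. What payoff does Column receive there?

At (Top, α): Row loses 7 − 6 = 1 by deviating; Column loses 9 − 3 = 6. Product = 1·6 = 6.
At (Middle, β): Row loses 4 − 2 = 2 by deviating; Column loses 8 − 7 = 1. Product = 2·1 = 2.
6 > 2, so (Top, α) is risk-dominant. Column's payoff there is 9.

9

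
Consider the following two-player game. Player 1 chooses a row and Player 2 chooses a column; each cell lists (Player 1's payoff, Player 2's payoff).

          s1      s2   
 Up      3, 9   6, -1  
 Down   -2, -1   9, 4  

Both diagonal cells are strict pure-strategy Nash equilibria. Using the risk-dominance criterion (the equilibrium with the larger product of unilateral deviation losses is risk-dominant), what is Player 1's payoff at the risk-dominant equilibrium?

3

At (Up, s1): Player 1 loses 3 − (-2) = 5 by deviating; Player 2 loses 9 − (-1) = 10. Product = 5·10 = 50.
At (Down, s2): Player 1 loses 9 − 6 = 3 by deviating; Player 2 loses 4 − (-1) = 5. Product = 3·5 = 15.
50 > 15, so (Up, s1) is risk-dominant. Player 1's payoff there is 3.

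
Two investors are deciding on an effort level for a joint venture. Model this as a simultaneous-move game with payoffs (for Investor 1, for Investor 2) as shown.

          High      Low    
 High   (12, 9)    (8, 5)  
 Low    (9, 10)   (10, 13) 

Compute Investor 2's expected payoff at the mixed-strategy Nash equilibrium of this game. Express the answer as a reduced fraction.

67/7

Investor 1 mixes with probability p on High, chosen so Investor 2 is indifferent: 9p + 10(1−p) = 5p + 13(1−p) gives p = 3/7.
Investor 2's expected payoff is 9·3/7 + 10·4/7 = 67/7.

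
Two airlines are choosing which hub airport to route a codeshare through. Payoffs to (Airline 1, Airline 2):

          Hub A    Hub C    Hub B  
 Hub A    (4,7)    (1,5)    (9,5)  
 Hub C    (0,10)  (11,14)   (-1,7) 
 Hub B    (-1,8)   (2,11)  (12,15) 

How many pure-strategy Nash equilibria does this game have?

Both Hub A: Airline 1 gets 4 (best alternative 0); Airline 2 gets 7 (best alternative 5). Neither deviates — NE.
Both Hub C: Airline 1 gets 11 (best alternative 2); Airline 2 gets 14 (best alternative 10). Neither deviates — NE.
Both Hub B: Airline 1 gets 12 (best alternative 9); Airline 2 gets 15 (best alternative 11). Neither deviates — NE.
(Hub A, Hub C) is not a NE: Airline 1 would switch to Hub C (11 > 1).
No other cell survives both best-response checks, so there are 3 pure NE.

3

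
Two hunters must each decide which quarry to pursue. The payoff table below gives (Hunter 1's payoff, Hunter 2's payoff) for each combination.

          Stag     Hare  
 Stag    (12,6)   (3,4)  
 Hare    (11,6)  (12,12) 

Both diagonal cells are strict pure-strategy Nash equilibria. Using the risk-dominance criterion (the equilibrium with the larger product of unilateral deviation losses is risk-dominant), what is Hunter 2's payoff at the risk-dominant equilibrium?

12

At both Stag: Hunter 1 loses 12 − 11 = 1 by deviating; Hunter 2 loses 6 − 4 = 2. Product = 1·2 = 2.
At both Hare: Hunter 1 loses 12 − 3 = 9 by deviating; Hunter 2 loses 12 − 6 = 6. Product = 9·6 = 54.
54 > 2, so both Hare is risk-dominant. Hunter 2's payoff there is 12.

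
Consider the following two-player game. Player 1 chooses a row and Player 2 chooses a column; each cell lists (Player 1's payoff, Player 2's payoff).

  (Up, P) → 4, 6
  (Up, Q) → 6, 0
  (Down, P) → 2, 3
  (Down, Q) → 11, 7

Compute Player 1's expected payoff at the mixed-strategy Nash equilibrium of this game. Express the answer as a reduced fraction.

32/7

Player 2 mixes with probability q on P, chosen so Player 1 is indifferent: 4q + 6(1−q) = 2q + 11(1−q) gives q = 5/7.
Player 1's expected payoff (from either row, since indifferent) is 4·5/7 + 6·2/7 = 32/7.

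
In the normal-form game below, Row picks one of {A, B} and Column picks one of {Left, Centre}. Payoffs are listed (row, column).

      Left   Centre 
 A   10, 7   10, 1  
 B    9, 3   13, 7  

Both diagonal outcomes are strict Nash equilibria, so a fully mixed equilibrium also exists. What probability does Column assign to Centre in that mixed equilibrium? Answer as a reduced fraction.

Column's mix q on Left must make Row indifferent between A and B.
Row's payoff from A: 10q + 10(1−q). From B: 9q + 13(1−q).
Set equal: 1q = 3(1−q) → q = 3/4.
Probability on Centre is 1 − 3/4 = 1/4.

1/4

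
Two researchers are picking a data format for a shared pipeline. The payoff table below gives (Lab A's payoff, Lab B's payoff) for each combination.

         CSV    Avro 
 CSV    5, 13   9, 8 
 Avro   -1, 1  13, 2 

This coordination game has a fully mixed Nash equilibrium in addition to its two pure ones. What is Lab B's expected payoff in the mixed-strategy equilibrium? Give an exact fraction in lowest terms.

Lab A mixes with probability p on CSV, chosen so Lab B is indifferent: 13p + 1(1−p) = 8p + 2(1−p) gives p = 1/6.
Lab B's expected payoff is 13·1/6 + 1·5/6 = 3.

3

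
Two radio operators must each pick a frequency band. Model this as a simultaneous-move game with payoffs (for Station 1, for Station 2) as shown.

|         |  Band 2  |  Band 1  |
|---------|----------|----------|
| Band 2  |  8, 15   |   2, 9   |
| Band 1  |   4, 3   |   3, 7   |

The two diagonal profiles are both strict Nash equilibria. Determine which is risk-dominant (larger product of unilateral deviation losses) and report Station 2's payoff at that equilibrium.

15

At both Band 2: Station 1 loses 8 − 4 = 4 by deviating; Station 2 loses 15 − 9 = 6. Product = 4·6 = 24.
At both Band 1: Station 1 loses 3 − 2 = 1 by deviating; Station 2 loses 7 − 3 = 4. Product = 1·4 = 4.
24 > 4, so both Band 2 is risk-dominant. Station 2's payoff there is 15.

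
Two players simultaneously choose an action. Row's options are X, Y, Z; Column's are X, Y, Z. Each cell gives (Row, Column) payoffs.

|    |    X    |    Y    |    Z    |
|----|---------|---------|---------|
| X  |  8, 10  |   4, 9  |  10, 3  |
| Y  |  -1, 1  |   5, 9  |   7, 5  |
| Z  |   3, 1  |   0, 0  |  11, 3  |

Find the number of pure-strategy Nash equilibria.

Both X: Row gets 8 (best alternative 3); Column gets 10 (best alternative 9). Neither deviates — NE.
Both Y: Row gets 5 (best alternative 4); Column gets 9 (best alternative 5). Neither deviates — NE.
Both Z: Row gets 11 (best alternative 10); Column gets 3 (best alternative 1). Neither deviates — NE.
(X, Z) is not a NE: Row would switch to Z (11 > 10).
No other cell survives both best-response checks, so there are 3 pure NE.

3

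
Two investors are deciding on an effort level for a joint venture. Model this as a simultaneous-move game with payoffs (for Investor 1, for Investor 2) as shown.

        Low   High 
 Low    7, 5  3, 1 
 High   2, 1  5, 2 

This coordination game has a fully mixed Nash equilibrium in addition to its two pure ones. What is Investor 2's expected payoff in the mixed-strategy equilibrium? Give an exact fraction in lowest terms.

Investor 1 mixes with probability p on Low, chosen so Investor 2 is indifferent: 5p + 1(1−p) = 1p + 2(1−p) gives p = 1/5.
Investor 2's expected payoff is 5·1/5 + 1·4/5 = 9/5.

9/5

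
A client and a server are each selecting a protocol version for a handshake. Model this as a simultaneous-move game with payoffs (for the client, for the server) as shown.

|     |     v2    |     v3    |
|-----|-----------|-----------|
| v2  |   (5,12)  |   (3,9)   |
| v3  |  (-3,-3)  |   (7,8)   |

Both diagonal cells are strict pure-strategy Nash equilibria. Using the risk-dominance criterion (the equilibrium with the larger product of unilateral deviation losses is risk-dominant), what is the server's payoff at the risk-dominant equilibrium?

8

At both v2: the client loses 5 − (-3) = 8 by deviating; the server loses 12 − 9 = 3. Product = 8·3 = 24.
At both v3: the client loses 7 − 3 = 4 by deviating; the server loses 8 − (-3) = 11. Product = 4·11 = 44.
44 > 24, so both v3 is risk-dominant. The server's payoff there is 8.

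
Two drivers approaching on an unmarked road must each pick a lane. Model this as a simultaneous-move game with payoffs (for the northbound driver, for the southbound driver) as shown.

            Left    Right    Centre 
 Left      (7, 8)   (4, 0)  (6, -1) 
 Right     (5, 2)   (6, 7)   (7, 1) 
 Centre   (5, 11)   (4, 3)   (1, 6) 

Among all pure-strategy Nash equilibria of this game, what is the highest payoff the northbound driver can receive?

7

Both Left is a pure NE (the northbound driver: 7 ≥ 5; the southbound driver: 8 ≥ 0). The northbound driver gets 7.
Both Right is a pure NE (the northbound driver: 6 ≥ 4; the southbound driver: 7 ≥ 2). The northbound driver gets 6.
Every other cell has a profitable deviation for at least one player. Highest of {7, 6} is 7.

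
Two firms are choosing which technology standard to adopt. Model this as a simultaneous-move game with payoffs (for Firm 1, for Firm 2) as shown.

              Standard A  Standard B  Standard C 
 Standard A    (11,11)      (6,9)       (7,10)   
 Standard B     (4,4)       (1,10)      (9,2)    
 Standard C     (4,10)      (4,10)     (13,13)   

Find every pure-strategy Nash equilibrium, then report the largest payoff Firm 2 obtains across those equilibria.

13

Both Standard A is a pure NE (Firm 1: 11 ≥ 4; Firm 2: 11 ≥ 10). Firm 2 gets 11.
Both Standard C is a pure NE (Firm 1: 13 ≥ 9; Firm 2: 13 ≥ 10). Firm 2 gets 13.
Every other cell has a profitable deviation for at least one player. Highest of {11, 13} is 13.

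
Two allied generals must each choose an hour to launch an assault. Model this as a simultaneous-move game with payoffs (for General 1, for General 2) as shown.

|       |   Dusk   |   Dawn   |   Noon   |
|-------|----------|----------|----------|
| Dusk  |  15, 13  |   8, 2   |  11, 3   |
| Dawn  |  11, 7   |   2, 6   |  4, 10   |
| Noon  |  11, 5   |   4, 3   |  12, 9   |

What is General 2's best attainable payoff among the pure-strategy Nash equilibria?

Both Dusk is a pure NE (General 1: 15 ≥ 11; General 2: 13 ≥ 3). General 2 gets 13.
Both Noon is a pure NE (General 1: 12 ≥ 11; General 2: 9 ≥ 5). General 2 gets 9.
Every other cell has a profitable deviation for at least one player. Highest of {13, 9} is 13.

13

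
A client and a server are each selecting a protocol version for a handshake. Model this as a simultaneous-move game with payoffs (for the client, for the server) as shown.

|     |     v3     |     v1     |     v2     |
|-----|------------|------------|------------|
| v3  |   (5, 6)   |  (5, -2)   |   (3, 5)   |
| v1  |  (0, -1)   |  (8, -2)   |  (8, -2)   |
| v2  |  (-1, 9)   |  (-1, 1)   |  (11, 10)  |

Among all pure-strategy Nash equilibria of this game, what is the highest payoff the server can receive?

10

Both v3 is a pure NE (the client: 5 ≥ 0; the server: 6 ≥ 5). The server gets 6.
Both v2 is a pure NE (the client: 11 ≥ 8; the server: 10 ≥ 9). The server gets 10.
Every other cell has a profitable deviation for at least one player. Highest of {6, 10} is 10.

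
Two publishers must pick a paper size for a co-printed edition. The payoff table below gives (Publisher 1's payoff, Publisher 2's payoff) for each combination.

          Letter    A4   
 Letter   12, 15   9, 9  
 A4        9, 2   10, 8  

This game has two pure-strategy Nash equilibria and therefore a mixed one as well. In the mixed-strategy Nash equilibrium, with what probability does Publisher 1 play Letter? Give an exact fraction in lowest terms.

Publisher 1's mix p on Letter must make Publisher 2 indifferent between Letter and A4.
Publisher 2's payoff from Letter: 15p + 2(1−p). From A4: 9p + 8(1−p).
Set equal: 6p = 6(1−p) → p = 6/12 = 1/2.

1/2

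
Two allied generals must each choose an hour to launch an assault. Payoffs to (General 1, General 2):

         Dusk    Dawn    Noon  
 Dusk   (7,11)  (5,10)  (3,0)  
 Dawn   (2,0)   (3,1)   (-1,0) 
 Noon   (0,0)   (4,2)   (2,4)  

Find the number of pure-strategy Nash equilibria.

Both Dusk: General 1 gets 7 (best alternative 2); General 2 gets 11 (best alternative 10). Neither deviates — NE.
Both Dawn is not a NE: General 1 would switch to Dusk (5 > 3).
No other cell survives both best-response checks, so there is 1 pure NE.

1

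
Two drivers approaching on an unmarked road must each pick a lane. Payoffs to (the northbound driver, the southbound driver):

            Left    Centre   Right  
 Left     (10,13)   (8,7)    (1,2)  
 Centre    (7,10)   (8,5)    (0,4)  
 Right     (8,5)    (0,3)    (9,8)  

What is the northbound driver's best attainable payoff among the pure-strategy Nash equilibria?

Both Left is a pure NE (the northbound driver: 10 ≥ 8; the southbound driver: 13 ≥ 7). The northbound driver gets 10.
Both Right is a pure NE (the northbound driver: 9 ≥ 1; the southbound driver: 8 ≥ 5). The northbound driver gets 9.
Every other cell has a profitable deviation for at least one player. Highest of {10, 9} is 10.

10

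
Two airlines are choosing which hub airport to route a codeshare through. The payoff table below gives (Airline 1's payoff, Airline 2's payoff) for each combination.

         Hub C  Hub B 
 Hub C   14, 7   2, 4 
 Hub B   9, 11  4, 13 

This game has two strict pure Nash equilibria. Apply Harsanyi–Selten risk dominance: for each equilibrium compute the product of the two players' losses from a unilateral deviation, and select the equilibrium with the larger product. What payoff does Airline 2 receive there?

At both Hub C: Airline 1 loses 14 − 9 = 5 by deviating; Airline 2 loses 7 − 4 = 3. Product = 5·3 = 15.
At both Hub B: Airline 1 loses 4 − 2 = 2 by deviating; Airline 2 loses 13 − 11 = 2. Product = 2·2 = 4.
15 > 4, so both Hub C is risk-dominant. Airline 2's payoff there is 7.

7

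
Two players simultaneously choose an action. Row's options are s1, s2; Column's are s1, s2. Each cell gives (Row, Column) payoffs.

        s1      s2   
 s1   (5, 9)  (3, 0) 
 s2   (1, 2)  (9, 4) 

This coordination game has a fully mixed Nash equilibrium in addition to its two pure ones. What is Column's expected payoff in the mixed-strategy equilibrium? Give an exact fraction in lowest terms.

Row mixes with probability p on s1, chosen so Column is indifferent: 9p + 2(1−p) = 0p + 4(1−p) gives p = 2/11.
Column's expected payoff is 9·2/11 + 2·9/11 = 36/11.

36/11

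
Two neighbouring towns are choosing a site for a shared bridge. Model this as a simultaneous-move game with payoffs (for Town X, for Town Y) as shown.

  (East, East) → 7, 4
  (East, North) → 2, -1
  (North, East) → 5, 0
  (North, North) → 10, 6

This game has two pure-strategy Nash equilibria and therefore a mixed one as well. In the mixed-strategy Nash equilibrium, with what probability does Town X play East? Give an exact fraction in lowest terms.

6/11

Town X's mix p on East must make Town Y indifferent between East and North.
Town Y's payoff from East: 4p + 0(1−p). From North: (-1)p + 6(1−p).
Set equal: 5p = 6(1−p) → p = 6/11.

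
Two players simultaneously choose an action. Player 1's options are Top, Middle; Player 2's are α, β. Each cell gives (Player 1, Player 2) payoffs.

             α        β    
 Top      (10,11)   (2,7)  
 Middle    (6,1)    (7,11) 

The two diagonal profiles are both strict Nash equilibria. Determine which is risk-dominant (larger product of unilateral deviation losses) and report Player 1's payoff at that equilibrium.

At (Top, α): Player 1 loses 10 − 6 = 4 by deviating; Player 2 loses 11 − 7 = 4. Product = 4·4 = 16.
At (Middle, β): Player 1 loses 7 − 2 = 5 by deviating; Player 2 loses 11 − 1 = 10. Product = 5·10 = 50.
50 > 16, so (Middle, β) is risk-dominant. Player 1's payoff there is 7.

7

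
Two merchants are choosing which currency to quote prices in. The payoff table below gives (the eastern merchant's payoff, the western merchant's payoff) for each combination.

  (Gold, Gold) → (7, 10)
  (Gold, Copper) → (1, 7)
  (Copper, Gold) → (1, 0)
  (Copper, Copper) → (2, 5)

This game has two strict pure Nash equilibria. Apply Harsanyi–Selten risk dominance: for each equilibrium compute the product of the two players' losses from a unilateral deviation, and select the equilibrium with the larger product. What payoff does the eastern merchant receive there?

7

At both Gold: the eastern merchant loses 7 − 1 = 6 by deviating; the western merchant loses 10 − 7 = 3. Product = 6·3 = 18.
At both Copper: the eastern merchant loses 2 − 1 = 1 by deviating; the western merchant loses 5 − 0 = 5. Product = 1·5 = 5.
18 > 5, so both Gold is risk-dominant. The eastern merchant's payoff there is 7.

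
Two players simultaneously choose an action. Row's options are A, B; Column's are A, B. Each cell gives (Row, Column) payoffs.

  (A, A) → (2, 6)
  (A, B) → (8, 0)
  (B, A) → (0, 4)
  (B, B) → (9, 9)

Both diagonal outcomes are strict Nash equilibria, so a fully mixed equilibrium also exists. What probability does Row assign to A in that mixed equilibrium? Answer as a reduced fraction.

5/11

Row's mix p on A must make Column indifferent between A and B.
Column's payoff from A: 6p + 4(1−p). From B: 0p + 9(1−p).
Set equal: 6p = 5(1−p) → p = 5/11.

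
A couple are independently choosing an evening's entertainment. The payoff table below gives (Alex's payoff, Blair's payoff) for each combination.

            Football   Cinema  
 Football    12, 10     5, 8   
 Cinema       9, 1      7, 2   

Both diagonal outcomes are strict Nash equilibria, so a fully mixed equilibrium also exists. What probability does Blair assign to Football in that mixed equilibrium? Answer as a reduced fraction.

Blair's mix q on Football must make Alex indifferent between Football and Cinema.
Alex's payoff from Football: 12q + 5(1−q). From Cinema: 9q + 7(1−q).
Set equal: 3q = 2(1−q) → q = 2/5.

2/5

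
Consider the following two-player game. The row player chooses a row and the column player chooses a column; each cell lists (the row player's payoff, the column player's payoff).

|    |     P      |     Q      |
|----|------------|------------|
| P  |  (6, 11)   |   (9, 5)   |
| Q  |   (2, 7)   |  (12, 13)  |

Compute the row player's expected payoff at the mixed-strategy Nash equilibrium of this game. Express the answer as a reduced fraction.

54/7

The column player mixes with probability q on P, chosen so the row player is indifferent: 6q + 9(1−q) = 2q + 12(1−q) gives q = 3/7.
The row player's expected payoff (from either row, since indifferent) is 6·3/7 + 9·4/7 = 54/7.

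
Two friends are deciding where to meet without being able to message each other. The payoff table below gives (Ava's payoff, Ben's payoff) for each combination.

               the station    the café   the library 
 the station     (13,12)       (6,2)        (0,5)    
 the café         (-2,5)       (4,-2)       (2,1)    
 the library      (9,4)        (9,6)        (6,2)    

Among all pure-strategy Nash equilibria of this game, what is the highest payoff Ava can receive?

Both the station is a pure NE (Ava: 13 ≥ 9; Ben: 12 ≥ 5). Ava gets 13.
(the library, the café) is a pure NE (Ava: 9 ≥ 6; Ben: 6 ≥ 4). Ava gets 9.
Every other cell has a profitable deviation for at least one player. Highest of {13, 9} is 13.

13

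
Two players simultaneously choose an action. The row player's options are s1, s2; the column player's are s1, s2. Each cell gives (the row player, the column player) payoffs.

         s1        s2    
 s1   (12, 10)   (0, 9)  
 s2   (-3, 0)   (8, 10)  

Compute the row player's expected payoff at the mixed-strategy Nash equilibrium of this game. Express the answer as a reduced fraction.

96/23

The column player mixes with probability q on s1, chosen so the row player is indifferent: 12q + 0(1−q) = (-3)q + 8(1−q) gives q = 8/23.
The row player's expected payoff (from either row, since indifferent) is 12·8/23 + 0·15/23 = 96/23.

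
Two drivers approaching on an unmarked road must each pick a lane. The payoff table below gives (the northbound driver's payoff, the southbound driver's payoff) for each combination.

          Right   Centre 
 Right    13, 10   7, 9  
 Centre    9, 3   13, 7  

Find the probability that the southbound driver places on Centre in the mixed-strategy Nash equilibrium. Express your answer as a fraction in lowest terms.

2/5

The southbound driver's mix q on Right must make the northbound driver indifferent between Right and Centre.
The northbound driver's payoff from Right: 13q + 7(1−q). From Centre: 9q + 13(1−q).
Set equal: 4q = 6(1−q) → q = 6/10 = 3/5.
Probability on Centre is 1 − 3/5 = 2/5.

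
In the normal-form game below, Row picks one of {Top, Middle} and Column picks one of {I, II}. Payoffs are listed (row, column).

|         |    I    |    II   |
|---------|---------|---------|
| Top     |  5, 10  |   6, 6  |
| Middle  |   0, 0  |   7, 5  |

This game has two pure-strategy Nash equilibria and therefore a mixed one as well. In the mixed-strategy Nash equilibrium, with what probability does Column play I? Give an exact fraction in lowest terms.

1/6

Column's mix q on I must make Row indifferent between Top and Middle.
Row's payoff from Top: 5q + 6(1−q). From Middle: 0q + 7(1−q).
Set equal: 5q = 1(1−q) → q = 1/6.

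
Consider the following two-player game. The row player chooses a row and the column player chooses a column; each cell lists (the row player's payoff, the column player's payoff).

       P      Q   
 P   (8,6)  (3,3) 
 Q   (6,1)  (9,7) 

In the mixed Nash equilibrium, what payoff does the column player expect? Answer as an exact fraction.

The row player mixes with probability p on P, chosen so the column player is indifferent: 6p + 1(1−p) = 3p + 7(1−p) gives p = 2/3.
The column player's expected payoff is 6·2/3 + 1·1/3 = 13/3.

13/3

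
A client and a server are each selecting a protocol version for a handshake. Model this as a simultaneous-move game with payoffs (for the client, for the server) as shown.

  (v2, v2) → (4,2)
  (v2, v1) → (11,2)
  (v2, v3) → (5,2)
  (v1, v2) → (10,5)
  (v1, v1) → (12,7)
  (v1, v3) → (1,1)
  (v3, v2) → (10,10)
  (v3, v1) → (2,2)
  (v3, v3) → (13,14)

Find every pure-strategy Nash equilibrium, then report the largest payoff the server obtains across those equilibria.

14

Both v1 is a pure NE (the client: 12 ≥ 11; the server: 7 ≥ 5). The server gets 7.
Both v3 is a pure NE (the client: 13 ≥ 5; the server: 14 ≥ 10). The server gets 14.
Every other cell has a profitable deviation for at least one player. Highest of {7, 14} is 14.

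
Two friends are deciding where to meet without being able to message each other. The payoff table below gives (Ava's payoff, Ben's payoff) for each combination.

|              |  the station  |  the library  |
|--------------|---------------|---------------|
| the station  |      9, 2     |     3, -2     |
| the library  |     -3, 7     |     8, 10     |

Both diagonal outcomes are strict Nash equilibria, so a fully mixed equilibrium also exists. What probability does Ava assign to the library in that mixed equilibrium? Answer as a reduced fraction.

Ava's mix p on the station must make Ben indifferent between the station and the library.
Ben's payoff from the station: 2p + 7(1−p). From the library: (-2)p + 10(1−p).
Set equal: 4p = 3(1−p) → p = 3/7.
Probability on the library is 1 − 3/7 = 4/7.

4/7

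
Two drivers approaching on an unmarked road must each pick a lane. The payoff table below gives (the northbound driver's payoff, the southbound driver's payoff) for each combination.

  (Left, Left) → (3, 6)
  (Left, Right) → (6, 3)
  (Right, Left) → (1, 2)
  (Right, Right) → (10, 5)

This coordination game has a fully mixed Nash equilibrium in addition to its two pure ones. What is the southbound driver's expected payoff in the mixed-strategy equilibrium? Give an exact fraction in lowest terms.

The northbound driver mixes with probability p on Left, chosen so the southbound driver is indifferent: 6p + 2(1−p) = 3p + 5(1−p) gives p = 1/2.
The southbound driver's expected payoff is 6·1/2 + 2·1/2 = 4.

4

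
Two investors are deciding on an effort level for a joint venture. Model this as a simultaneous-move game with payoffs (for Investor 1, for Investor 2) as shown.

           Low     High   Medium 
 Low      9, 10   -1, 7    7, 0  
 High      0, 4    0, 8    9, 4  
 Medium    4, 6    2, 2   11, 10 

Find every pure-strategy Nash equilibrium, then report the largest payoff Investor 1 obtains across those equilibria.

Both Low is a pure NE (Investor 1: 9 ≥ 4; Investor 2: 10 ≥ 7). Investor 1 gets 9.
Both Medium is a pure NE (Investor 1: 11 ≥ 9; Investor 2: 10 ≥ 6). Investor 1 gets 11.
Every other cell has a profitable deviation for at least one player. Highest of {9, 11} is 11.

11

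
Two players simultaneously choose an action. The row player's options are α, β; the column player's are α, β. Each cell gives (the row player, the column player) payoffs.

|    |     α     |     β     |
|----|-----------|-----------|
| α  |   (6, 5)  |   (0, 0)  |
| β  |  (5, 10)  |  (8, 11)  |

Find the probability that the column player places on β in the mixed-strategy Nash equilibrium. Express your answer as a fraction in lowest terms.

1/9

The column player's mix q on α must make the row player indifferent between α and β.
The row player's payoff from α: 6q + 0(1−q). From β: 5q + 8(1−q).
Set equal: 1q = 8(1−q) → q = 8/9.
Probability on β is 1 − 8/9 = 1/9.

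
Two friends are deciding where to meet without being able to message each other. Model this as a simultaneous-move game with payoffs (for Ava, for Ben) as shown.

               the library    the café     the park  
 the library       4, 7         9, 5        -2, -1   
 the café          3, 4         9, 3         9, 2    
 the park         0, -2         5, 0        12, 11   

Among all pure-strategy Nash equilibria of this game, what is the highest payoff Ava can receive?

12

Both the library is a pure NE (Ava: 4 ≥ 3; Ben: 7 ≥ 5). Ava gets 4.
Both the park is a pure NE (Ava: 12 ≥ 9; Ben: 11 ≥ 0). Ava gets 12.
Every other cell has a profitable deviation for at least one player. Highest of {4, 12} is 12.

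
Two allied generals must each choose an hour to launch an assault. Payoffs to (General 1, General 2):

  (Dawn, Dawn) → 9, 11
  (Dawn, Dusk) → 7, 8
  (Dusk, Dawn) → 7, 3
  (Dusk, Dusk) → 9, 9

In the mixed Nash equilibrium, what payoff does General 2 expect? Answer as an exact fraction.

25/3

General 1 mixes with probability p on Dawn, chosen so General 2 is indifferent: 11p + 3(1−p) = 8p + 9(1−p) gives p = 2/3.
General 2's expected payoff is 11·2/3 + 3·1/3 = 25/3.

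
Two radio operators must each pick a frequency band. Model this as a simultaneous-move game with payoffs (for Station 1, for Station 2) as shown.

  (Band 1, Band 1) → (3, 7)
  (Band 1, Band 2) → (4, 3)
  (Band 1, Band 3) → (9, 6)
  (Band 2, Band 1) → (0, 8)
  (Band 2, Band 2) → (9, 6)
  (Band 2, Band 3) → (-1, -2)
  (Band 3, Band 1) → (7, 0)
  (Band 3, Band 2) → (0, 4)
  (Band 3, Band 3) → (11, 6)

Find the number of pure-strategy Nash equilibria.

Both Band 3: Station 1 gets 11 (best alternative 9); Station 2 gets 6 (best alternative 4). Neither deviates — NE.
Both Band 1 is not a NE: Station 1 would switch to Band 3 (7 > 3).
No other cell survives both best-response checks, so there is 1 pure NE.

1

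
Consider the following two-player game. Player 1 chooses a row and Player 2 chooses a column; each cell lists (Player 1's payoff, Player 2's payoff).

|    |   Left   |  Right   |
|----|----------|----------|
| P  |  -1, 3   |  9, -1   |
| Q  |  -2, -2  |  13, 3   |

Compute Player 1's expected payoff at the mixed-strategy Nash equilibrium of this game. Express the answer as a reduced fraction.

1

Player 2 mixes with probability q on Left, chosen so Player 1 is indifferent: (-1)q + 9(1−q) = (-2)q + 13(1−q) gives q = 4/5.
Player 1's expected payoff (from either row, since indifferent) is (-1)·4/5 + 9·1/5 = 1.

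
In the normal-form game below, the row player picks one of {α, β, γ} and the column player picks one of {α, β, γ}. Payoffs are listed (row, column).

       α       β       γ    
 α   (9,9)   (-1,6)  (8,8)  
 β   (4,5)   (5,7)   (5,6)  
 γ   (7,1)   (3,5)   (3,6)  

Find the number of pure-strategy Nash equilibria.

Both α: the row player gets 9 (best alternative 7); the column player gets 9 (best alternative 8). Neither deviates — NE.
Both β: the row player gets 5 (best alternative 3); the column player gets 7 (best alternative 6). Neither deviates — NE.
Both γ is not a NE: the row player would switch to α (8 > 3).
No other cell survives both best-response checks, so there are 2 pure NE.

2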